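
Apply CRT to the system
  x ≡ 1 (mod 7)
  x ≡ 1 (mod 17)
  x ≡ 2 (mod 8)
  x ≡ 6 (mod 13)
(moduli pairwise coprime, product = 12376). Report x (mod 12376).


Product of moduli M = 7 · 17 · 8 · 13 = 12376.
Merge one congruence at a time:
  Start: x ≡ 1 (mod 7).
  Combine with x ≡ 1 (mod 17); new modulus lcm = 119.
    Write x = 1 + 7·t and substitute into x ≡ 1 (mod 17): 7·t ≡ 1 − 1 = 0 (mod 17).
    The inverse of 7 mod 17 is 5 (since 7·5 = 35 = 2·17 + 1), so t ≡ 5·0 = 0 ≡ 0 (mod 17).
    Then x = 1 + 7·0 = 1, valid modulo lcm(7, 17) = 119: x ≡ 1 (mod 119).
  Combine with x ≡ 2 (mod 8); new modulus lcm = 952.
    Write x = 1 + 119·t and substitute into x ≡ 2 (mod 8): 119·t ≡ 2 − 1 = 1 (mod 8).
    Reduce coefficients mod 8: 7·t ≡ 1 (mod 8).
    The inverse of 7 mod 8 is 7 (since 7·7 = 49 = 6·8 + 1), so t ≡ 7·1 = 7 ≡ 7 (mod 8).
    Then x = 1 + 119·7 = 834, valid modulo lcm(119, 8) = 952: x ≡ 834 (mod 952).
  Combine with x ≡ 6 (mod 13); new modulus lcm = 12376.
    Write x = 834 + 952·t and substitute into x ≡ 6 (mod 13): 952·t ≡ 6 − 834 = -828 (mod 13).
    Reduce coefficients mod 13: 3·t ≡ 4 (mod 13).
    The inverse of 3 mod 13 is 9 (since 3·9 = 27 = 2·13 + 1), so t ≡ 9·4 = 36 ≡ 10 (mod 13).
    Then x = 834 + 952·10 = 10354, valid modulo lcm(952, 13) = 12376: x ≡ 10354 (mod 12376).
Verify against each original: 10354 mod 7 = 1, 10354 mod 17 = 1, 10354 mod 8 = 2, 10354 mod 13 = 6.

x ≡ 10354 (mod 12376).


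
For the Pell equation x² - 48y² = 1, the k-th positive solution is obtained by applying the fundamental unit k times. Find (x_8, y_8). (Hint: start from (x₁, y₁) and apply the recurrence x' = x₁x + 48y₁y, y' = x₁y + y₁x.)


Step 1: Find the fundamental solution (x₁, y₁) of x² - 48y² = 1.
  Expand √48 as a continued fraction. a₀ = ⌊√48⌋ = 6; iterate m_{k+1} = d_k·a_k − m_k, d_{k+1} = (48 − m_{k+1}²)/d_k, a_{k+1} = ⌊(a₀ + m_{k+1})/d_{k+1}⌋ (starting m₀ = 0, d₀ = 1), with convergents p_k = a_k·p_{k-1} + p_{k-2}, q_k = a_k·q_{k-1} + q_{k-2} (p₋₁ = 1, q₋₁ = 0):
  k = 0: a₀ = 6; p₀/q₀ = 6/1; p₀² − 48·q₀² = 36 − 48 = -12.
  k = 1: m = 6, d = 12, a = ⌊(6 + 6)/12⌋ = 1; p/q = (1·6 + 1)/(1·1 + 0) = 7/1; p² − 48·q² = 49 − 48 = 1.
  The first convergent with p² − 48·q² = 1 gives the fundamental solution (x₁, y₁) = (7, 1).
Step 2: Apply the recurrence (x_{n+1}, y_{n+1}) = (x₁x_n + 48y₁y_n, x₁y_n + y₁x_n) repeatedly.
  From (x_1, y_1) = (7, 1): x_2 = 7·7 + 48·1·1 = 97; y_2 = 7·1 + 1·7 = 14.
  From (x_2, y_2) = (97, 14): x_3 = 7·97 + 48·1·14 = 1351; y_3 = 7·14 + 1·97 = 195.
  From (x_3, y_3) = (1351, 195): x_4 = 7·1351 + 48·1·195 = 18817; y_4 = 7·195 + 1·1351 = 2716.
  From (x_4, y_4) = (18817, 2716): x_5 = 7·18817 + 48·1·2716 = 262087; y_5 = 7·2716 + 1·18817 = 37829.
  From (x_5, y_5) = (262087, 37829): x_6 = 7·262087 + 48·1·37829 = 3650401; y_6 = 7·37829 + 1·262087 = 526890.
  From (x_6, y_6) = (3650401, 526890): x_7 = 7·3650401 + 48·1·526890 = 50843527; y_7 = 7·526890 + 1·3650401 = 7338631.
  From (x_7, y_7) = (50843527, 7338631): x_8 = 7·50843527 + 48·1·7338631 = 708158977; y_8 = 7·7338631 + 1·50843527 = 102213944.
Step 3: Verify x_8² - 48·y_8² = 501489136705686529 - 501489136705686528 = 1 (should be 1). ✓

(x_1, y_1) = (7, 1); (x_8, y_8) = (708158977, 102213944).


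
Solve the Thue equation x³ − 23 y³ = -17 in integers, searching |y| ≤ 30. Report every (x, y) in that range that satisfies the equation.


The equation is x³ - 23y³ = -17. For fixed y, x³ = 23·y³ − 17, so a solution requires the RHS to be a perfect cube.
Strategy: iterate y from -30 to 30, compute RHS = 23·y³ − 17, and check whether it is a (positive or negative) perfect cube.
Check small values of y:
  y = 0: RHS = -17 is not a perfect cube.
  y = 1: RHS = 6 is not a perfect cube.
  y = -1: RHS = -40 is not a perfect cube.
  y = 2: RHS = 167 is not a perfect cube.
  y = -2: RHS = -201 is not a perfect cube.
  y = 3: RHS = 604 is not a perfect cube.
  y = -3: RHS = -638 is not a perfect cube.
Continuing the search up to |y| = 30 finds no solutions either.
No (x, y) in the scanned range satisfies the equation.

No integer solutions with |y| ≤ 30.


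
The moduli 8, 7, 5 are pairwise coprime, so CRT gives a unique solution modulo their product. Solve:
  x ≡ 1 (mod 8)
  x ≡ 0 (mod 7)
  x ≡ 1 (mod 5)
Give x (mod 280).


Moduli 8, 7, 5 are pairwise coprime; by CRT there is a unique solution modulo M = 8 · 7 · 5 = 280.
Solve pairwise, accumulating the modulus:
  Start with x ≡ 1 (mod 8).
  Combine with x ≡ 0 (mod 7): since gcd(8, 7) = 1, we get a unique residue mod 56.
    Write x = 1 + 8·t and substitute into x ≡ 0 (mod 7): 8·t ≡ 0 − 1 = -1 (mod 7).
    Reduce coefficients mod 7: 1·t ≡ 6 (mod 7).
    So t ≡ 6 (mod 7).
    Then x = 1 + 8·6 = 49, valid modulo lcm(8, 7) = 56: x ≡ 49 (mod 56).
  Combine with x ≡ 1 (mod 5): since gcd(56, 5) = 1, we get a unique residue mod 280.
    Write x = 49 + 56·t and substitute into x ≡ 1 (mod 5): 56·t ≡ 1 − 49 = -48 (mod 5).
    Reduce coefficients mod 5: 1·t ≡ 2 (mod 5).
    So t ≡ 2 (mod 5).
    Then x = 49 + 56·2 = 161, valid modulo lcm(56, 5) = 280: x ≡ 161 (mod 280).
Verify: 161 mod 8 = 1 ✓, 161 mod 7 = 0 ✓, 161 mod 5 = 1 ✓.

x ≡ 161 (mod 280).


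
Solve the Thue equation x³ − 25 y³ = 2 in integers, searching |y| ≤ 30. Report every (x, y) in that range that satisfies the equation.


The equation is x³ - 25y³ = 2. For fixed y, x³ = 25·y³ + 2, so a solution requires the RHS to be a perfect cube.
Strategy: iterate y from -30 to 30, compute RHS = 25·y³ + 2, and check whether it is a (positive or negative) perfect cube.
Check small values of y:
  y = 0: RHS = 2 is not a perfect cube.
  y = 1: RHS = 27 = (3)³ ⇒ x = 3 works.
  y = -1: RHS = -23 is not a perfect cube.
  y = 2: RHS = 202 is not a perfect cube.
  y = -2: RHS = -198 is not a perfect cube.
  y = 3: RHS = 677 is not a perfect cube.
  y = -3: RHS = -673 is not a perfect cube.
Continuing the search up to |y| = 30 finds no further solutions beyond those listed.
Collected solutions: (3, 1).

Solutions (with |y| ≤ 30): (3, 1).


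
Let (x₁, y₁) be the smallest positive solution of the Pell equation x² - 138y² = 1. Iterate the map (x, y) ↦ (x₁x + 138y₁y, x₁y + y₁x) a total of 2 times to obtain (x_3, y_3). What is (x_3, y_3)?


Step 1: Find the fundamental solution (x₁, y₁) of x² - 138y² = 1.
  Expand √138 as a continued fraction. a₀ = ⌊√138⌋ = 11; iterate m_{k+1} = d_k·a_k − m_k, d_{k+1} = (138 − m_{k+1}²)/d_k, a_{k+1} = ⌊(a₀ + m_{k+1})/d_{k+1}⌋ (starting m₀ = 0, d₀ = 1), with convergents p_k = a_k·p_{k-1} + p_{k-2}, q_k = a_k·q_{k-1} + q_{k-2} (p₋₁ = 1, q₋₁ = 0):
  k = 0: a₀ = 11; p₀/q₀ = 11/1; p₀² − 138·q₀² = 121 − 138 = -17.
  k = 1: m = 11, d = 17, a = ⌊(11 + 11)/17⌋ = 1; p/q = (1·11 + 1)/(1·1 + 0) = 12/1; p² − 138·q² = 144 − 138 = 6.
  k = 2: m = 6, d = 6, a = ⌊(11 + 6)/6⌋ = 2; p/q = (2·12 + 11)/(2·1 + 1) = 35/3; p² − 138·q² = 1225 − 1242 = -17.
  k = 3: m = 6, d = 17, a = ⌊(11 + 6)/17⌋ = 1; p/q = (1·35 + 12)/(1·3 + 1) = 47/4; p² − 138·q² = 2209 − 2208 = 1.
  The first convergent with p² − 138·q² = 1 gives the fundamental solution (x₁, y₁) = (47, 4).
Step 2: Apply the recurrence (x_{n+1}, y_{n+1}) = (x₁x_n + 138y₁y_n, x₁y_n + y₁x_n) repeatedly.
  From (x_1, y_1) = (47, 4): x_2 = 47·47 + 138·4·4 = 4417; y_2 = 47·4 + 4·47 = 376.
  From (x_2, y_2) = (4417, 376): x_3 = 47·4417 + 138·4·376 = 415151; y_3 = 47·376 + 4·4417 = 35340.
Step 3: Verify x_3² - 138·y_3² = 172350352801 - 172350352800 = 1 (should be 1). ✓

(x_1, y_1) = (47, 4); (x_3, y_3) = (415151, 35340).


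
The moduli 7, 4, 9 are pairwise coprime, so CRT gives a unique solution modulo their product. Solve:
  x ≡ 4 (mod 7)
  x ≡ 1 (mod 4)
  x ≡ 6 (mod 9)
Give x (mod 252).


Moduli 7, 4, 9 are pairwise coprime; by CRT there is a unique solution modulo M = 7 · 4 · 9 = 252.
Solve pairwise, accumulating the modulus:
  Start with x ≡ 4 (mod 7).
  Combine with x ≡ 1 (mod 4): since gcd(7, 4) = 1, we get a unique residue mod 28.
    Write x = 4 + 7·t and substitute into x ≡ 1 (mod 4): 7·t ≡ 1 − 4 = -3 (mod 4).
    Reduce coefficients mod 4: 3·t ≡ 1 (mod 4).
    The inverse of 3 mod 4 is 3 (since 3·3 = 9 = 2·4 + 1), so t ≡ 3·1 = 3 ≡ 3 (mod 4).
    Then x = 4 + 7·3 = 25, valid modulo lcm(7, 4) = 28: x ≡ 25 (mod 28).
  Combine with x ≡ 6 (mod 9): since gcd(28, 9) = 1, we get a unique residue mod 252.
    Write x = 25 + 28·t and substitute into x ≡ 6 (mod 9): 28·t ≡ 6 − 25 = -19 (mod 9).
    Reduce coefficients mod 9: 1·t ≡ 8 (mod 9).
    So t ≡ 8 (mod 9).
    Then x = 25 + 28·8 = 249, valid modulo lcm(28, 9) = 252: x ≡ 249 (mod 252).
Verify: 249 mod 7 = 4 ✓, 249 mod 4 = 1 ✓, 249 mod 9 = 6 ✓.

x ≡ 249 (mod 252).


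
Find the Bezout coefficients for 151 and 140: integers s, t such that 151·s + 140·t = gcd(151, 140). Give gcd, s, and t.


Euclidean algorithm on (151, 140) — divide until remainder is 0:
  151 = 1 · 140 + 11
  140 = 12 · 11 + 8
  11 = 1 · 8 + 3
  8 = 2 · 3 + 2
  3 = 1 · 2 + 1
  2 = 2 · 1 + 0
gcd(151, 140) = 1.
Track Bezout coefficients alongside the remainders: start with r₀ = 151 = a·1 + b·0 (s = 1, t = 0) and r₁ = 140 = a·0 + b·1 (s = 0, t = 1); each new remainder r_{k+1} = r_{k-1} − q_k·r_k inherits s_{k+1} = s_{k-1} − q_k·s_k, t_{k+1} = t_{k-1} − q_k·t_k, so r_k = a·s_k + b·t_k at every step:
  q = 1: r = 11, s = 1 − 1·0 = 1, t = 0 − 1·1 = -1  (check: 151·1 + 140·(-1) = 11)
  q = 12: r = 8, s = 0 − 12·1 = -12, t = 1 − 12·(-1) = 13  (check: 151·(-12) + 140·13 = 8)
  q = 1: r = 3, s = 1 − 1·(-12) = 13, t = -1 − 1·13 = -14  (check: 151·13 + 140·(-14) = 3)
  q = 2: r = 2, s = -12 − 2·13 = -38, t = 13 − 2·(-14) = 41  (check: 151·(-38) + 140·41 = 2)
  q = 1: r = 1, s = 13 − 1·(-38) = 51, t = -14 − 1·41 = -55  (check: 151·51 + 140·(-55) = 1)
The row with r = 1 (the gcd) gives the Bezout coefficients s = 51, t = -55.
Result: 151 · (51) + 140 · (-55) = 1.

gcd(151, 140) = 1; s = 51, t = -55 (check: 151·51 + 140·(-55) = 1).


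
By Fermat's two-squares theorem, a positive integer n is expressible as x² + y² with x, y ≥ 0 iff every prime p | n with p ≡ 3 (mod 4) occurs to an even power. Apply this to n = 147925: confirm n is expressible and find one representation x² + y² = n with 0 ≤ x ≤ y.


Step 1: Factor n = 147925 = 5^2 · 61 · 97.
Step 2: Check the mod-4 condition on each prime factor: 5 ≡ 1 (mod 4), exponent 2; 61 ≡ 1 (mod 4), exponent 1; 97 ≡ 1 (mod 4), exponent 1.
All primes ≡ 3 (mod 4) appear to even exponent (or don't appear), so by the two-squares theorem n IS expressible as a sum of two squares.
Step 3: Build a representation. Group n = k² · m with k = 5 and m = 61 · 97 = 5917 (a product of primes ≡ 1 (mod 4)); a representation of m scales to one of n via (k·x)² + (k·y)² = k²(x² + y²). Each prime p ≡ 1 (mod 4) is itself a sum of two squares; find a² by testing p − a² for a perfect square:
  61: 61 − 1² = 60, 61 − 2² = 57, 61 − 3² = 52, 61 − 4² = 45, 61 − 5² = 36 = 6² ⇒ 61 = 5² + 6².
  97: 97 − 1² = 96, 97 − 2² = 93, 97 − 3² = 88, 97 − 4² = 81 = 9² ⇒ 97 = 4² + 9².
  Combine using the Brahmagupta–Fibonacci identity (a² + b²)(c² + d²) = (ac − bd)² + (ad + bc)² = (ac + bd)² + (ad − bc)²:
  61 · 97 = 5917: from (5² + 6²)(4² + 9²), take (5·4 − 6·9, 5·9 + 6·4) = (20 − 54, 45 + 24) = (-34, 69); dropping signs (only squares matter) gives (34, 69); check 34² + 69² = 1156 + 4761 = 5917 ✓.
  Scale by k = 5: (5·34, 5·69) = (170, 345).
Step 4: Order so x ≤ y and verify: 170² + 345² = 28900 + 119025 = 147925 = n. ✓

n = 147925 = 170² + 345² (one valid representation with x ≤ y).


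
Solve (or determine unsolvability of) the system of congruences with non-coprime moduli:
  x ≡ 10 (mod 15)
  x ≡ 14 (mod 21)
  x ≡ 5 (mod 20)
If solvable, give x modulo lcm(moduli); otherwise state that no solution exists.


Moduli 15, 21, 20 are not pairwise coprime, so CRT works modulo lcm(m_i) when all pairwise compatibility conditions hold.
Pairwise compatibility: gcd(m_i, m_j) must divide a_i - a_j for every pair.
Merge one congruence at a time:
  Start: x ≡ 10 (mod 15).
  Combine with x ≡ 14 (mod 21): gcd(15, 21) = 3, and 14 - 10 = 4 is NOT divisible by 3.
    ⇒ system is inconsistent (no integer solution).

No solution (the system is inconsistent).


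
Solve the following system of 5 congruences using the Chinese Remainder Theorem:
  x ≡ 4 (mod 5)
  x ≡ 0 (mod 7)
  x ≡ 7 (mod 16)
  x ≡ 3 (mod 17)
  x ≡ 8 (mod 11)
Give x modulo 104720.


Product of moduli M = 5 · 7 · 16 · 17 · 11 = 104720.
Merge one congruence at a time:
  Start: x ≡ 4 (mod 5).
  Combine with x ≡ 0 (mod 7); new modulus lcm = 35.
    Write x = 4 + 5·t and substitute into x ≡ 0 (mod 7): 5·t ≡ 0 − 4 = -4 (mod 7).
    Reduce coefficients mod 7: 5·t ≡ 3 (mod 7).
    The inverse of 5 mod 7 is 3 (since 5·3 = 15 = 2·7 + 1), so t ≡ 3·3 = 9 ≡ 2 (mod 7).
    Then x = 4 + 5·2 = 14, valid modulo lcm(5, 7) = 35: x ≡ 14 (mod 35).
  Combine with x ≡ 7 (mod 16); new modulus lcm = 560.
    Write x = 14 + 35·t and substitute into x ≡ 7 (mod 16): 35·t ≡ 7 − 14 = -7 (mod 16).
    Reduce coefficients mod 16: 3·t ≡ 9 (mod 16).
    The inverse of 3 mod 16 is 11 (since 3·11 = 33 = 2·16 + 1), so t ≡ 11·9 = 99 ≡ 3 (mod 16).
    Then x = 14 + 35·3 = 119, valid modulo lcm(35, 16) = 560: x ≡ 119 (mod 560).
  Combine with x ≡ 3 (mod 17); new modulus lcm = 9520.
    Write x = 119 + 560·t and substitute into x ≡ 3 (mod 17): 560·t ≡ 3 − 119 = -116 (mod 17).
    Reduce coefficients mod 17: 16·t ≡ 3 (mod 17).
    The inverse of 16 mod 17 is 16 (since 16·16 = 256 = 15·17 + 1), so t ≡ 16·3 = 48 ≡ 14 (mod 17).
    Then x = 119 + 560·14 = 7959, valid modulo lcm(560, 17) = 9520: x ≡ 7959 (mod 9520).
  Combine with x ≡ 8 (mod 11); new modulus lcm = 104720.
    Write x = 7959 + 9520·t and substitute into x ≡ 8 (mod 11): 9520·t ≡ 8 − 7959 = -7951 (mod 11).
    Reduce coefficients mod 11: 5·t ≡ 2 (mod 11).
    The inverse of 5 mod 11 is 9 (since 5·9 = 45 = 4·11 + 1), so t ≡ 9·2 = 18 ≡ 7 (mod 11).
    Then x = 7959 + 9520·7 = 74599, valid modulo lcm(9520, 11) = 104720: x ≡ 74599 (mod 104720).
Verify against each original: 74599 mod 5 = 4, 74599 mod 7 = 0, 74599 mod 16 = 7, 74599 mod 17 = 3, 74599 mod 11 = 8.

x ≡ 74599 (mod 104720).


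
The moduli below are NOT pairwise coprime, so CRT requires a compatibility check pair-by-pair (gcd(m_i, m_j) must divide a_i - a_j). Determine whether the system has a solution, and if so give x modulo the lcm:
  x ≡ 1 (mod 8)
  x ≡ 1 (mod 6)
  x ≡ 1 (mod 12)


Moduli 8, 6, 12 are not pairwise coprime, so CRT works modulo lcm(m_i) when all pairwise compatibility conditions hold.
Pairwise compatibility: gcd(m_i, m_j) must divide a_i - a_j for every pair.
Merge one congruence at a time:
  Start: x ≡ 1 (mod 8).
  Combine with x ≡ 1 (mod 6): gcd(8, 6) = 2; 1 - 1 = 0, which IS divisible by 2, so compatible.
    Write x = 1 + 8·t and substitute into x ≡ 1 (mod 6): 8·t ≡ 1 − 1 = 0 (mod 6).
    Divide the congruence (and modulus) by g = 2: 4·t ≡ 0 (mod 3).
    Reduce coefficients mod 3: 1·t ≡ 0 (mod 3).
    So t ≡ 0 (mod 3).
    Then x = 1 + 8·0 = 1, valid modulo lcm(8, 6) = 24: x ≡ 1 (mod 24).
  Combine with x ≡ 1 (mod 12): gcd(24, 12) = 12; 1 - 1 = 0, which IS divisible by 12, so compatible.
    Write x = 1 + 24·t and substitute into x ≡ 1 (mod 12): 24·t ≡ 1 − 1 = 0 (mod 12).
    Divide the congruence (and modulus) by g = 12: 2·t ≡ 0 (mod 1).
    Modulo 1 every t works; take t = 0.
    Then x = 1 + 24·0 = 1, valid modulo lcm(24, 12) = 24: x ≡ 1 (mod 24).
Verify: 1 mod 8 = 1, 1 mod 6 = 1, 1 mod 12 = 1.

x ≡ 1 (mod 24).


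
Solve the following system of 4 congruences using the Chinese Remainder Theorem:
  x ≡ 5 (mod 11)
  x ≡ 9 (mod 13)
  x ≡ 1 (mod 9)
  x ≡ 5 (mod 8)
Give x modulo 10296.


Product of moduli M = 11 · 13 · 9 · 8 = 10296.
Merge one congruence at a time:
  Start: x ≡ 5 (mod 11).
  Combine with x ≡ 9 (mod 13); new modulus lcm = 143.
    Write x = 5 + 11·t and substitute into x ≡ 9 (mod 13): 11·t ≡ 9 − 5 = 4 (mod 13).
    The inverse of 11 mod 13 is 6 (since 11·6 = 66 = 5·13 + 1), so t ≡ 6·4 = 24 ≡ 11 (mod 13).
    Then x = 5 + 11·11 = 126, valid modulo lcm(11, 13) = 143: x ≡ 126 (mod 143).
  Combine with x ≡ 1 (mod 9); new modulus lcm = 1287.
    Write x = 126 + 143·t and substitute into x ≡ 1 (mod 9): 143·t ≡ 1 − 126 = -125 (mod 9).
    Reduce coefficients mod 9: 8·t ≡ 1 (mod 9).
    The inverse of 8 mod 9 is 8 (since 8·8 = 64 = 7·9 + 1), so t ≡ 8·1 = 8 ≡ 8 (mod 9).
    Then x = 126 + 143·8 = 1270, valid modulo lcm(143, 9) = 1287: x ≡ 1270 (mod 1287).
  Combine with x ≡ 5 (mod 8); new modulus lcm = 10296.
    Write x = 1270 + 1287·t and substitute into x ≡ 5 (mod 8): 1287·t ≡ 5 − 1270 = -1265 (mod 8).
    Reduce coefficients mod 8: 7·t ≡ 7 (mod 8).
    The inverse of 7 mod 8 is 7 (since 7·7 = 49 = 6·8 + 1), so t ≡ 7·7 = 49 ≡ 1 (mod 8).
    Then x = 1270 + 1287·1 = 2557, valid modulo lcm(1287, 8) = 10296: x ≡ 2557 (mod 10296).
Verify against each original: 2557 mod 11 = 5, 2557 mod 13 = 9, 2557 mod 9 = 1, 2557 mod 8 = 5.

x ≡ 2557 (mod 10296).


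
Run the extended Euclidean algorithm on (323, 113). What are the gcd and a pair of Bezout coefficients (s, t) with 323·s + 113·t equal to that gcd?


Euclidean algorithm on (323, 113) — divide until remainder is 0:
  323 = 2 · 113 + 97
  113 = 1 · 97 + 16
  97 = 6 · 16 + 1
  16 = 16 · 1 + 0
gcd(323, 113) = 1.
Track Bezout coefficients alongside the remainders: start with r₀ = 323 = a·1 + b·0 (s = 1, t = 0) and r₁ = 113 = a·0 + b·1 (s = 0, t = 1); each new remainder r_{k+1} = r_{k-1} − q_k·r_k inherits s_{k+1} = s_{k-1} − q_k·s_k, t_{k+1} = t_{k-1} − q_k·t_k, so r_k = a·s_k + b·t_k at every step:
  q = 2: r = 97, s = 1 − 2·0 = 1, t = 0 − 2·1 = -2  (check: 323·1 + 113·(-2) = 97)
  q = 1: r = 16, s = 0 − 1·1 = -1, t = 1 − 1·(-2) = 3  (check: 323·(-1) + 113·3 = 16)
  q = 6: r = 1, s = 1 − 6·(-1) = 7, t = -2 − 6·3 = -20  (check: 323·7 + 113·(-20) = 1)
The row with r = 1 (the gcd) gives the Bezout coefficients s = 7, t = -20.
Result: 323 · (7) + 113 · (-20) = 1.

gcd(323, 113) = 1; s = 7, t = -20 (check: 323·7 + 113·(-20) = 1).


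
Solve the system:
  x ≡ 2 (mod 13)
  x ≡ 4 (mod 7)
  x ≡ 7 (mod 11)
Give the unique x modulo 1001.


Moduli 13, 7, 11 are pairwise coprime; by CRT there is a unique solution modulo M = 13 · 7 · 11 = 1001.
Solve pairwise, accumulating the modulus:
  Start with x ≡ 2 (mod 13).
  Combine with x ≡ 4 (mod 7): since gcd(13, 7) = 1, we get a unique residue mod 91.
    Write x = 2 + 13·t and substitute into x ≡ 4 (mod 7): 13·t ≡ 4 − 2 = 2 (mod 7).
    Reduce coefficients mod 7: 6·t ≡ 2 (mod 7).
    The inverse of 6 mod 7 is 6 (since 6·6 = 36 = 5·7 + 1), so t ≡ 6·2 = 12 ≡ 5 (mod 7).
    Then x = 2 + 13·5 = 67, valid modulo lcm(13, 7) = 91: x ≡ 67 (mod 91).
  Combine with x ≡ 7 (mod 11): since gcd(91, 11) = 1, we get a unique residue mod 1001.
    Write x = 67 + 91·t and substitute into x ≡ 7 (mod 11): 91·t ≡ 7 − 67 = -60 (mod 11).
    Reduce coefficients mod 11: 3·t ≡ 6 (mod 11).
    The inverse of 3 mod 11 is 4 (since 3·4 = 12 = 1·11 + 1), so t ≡ 4·6 = 24 ≡ 2 (mod 11).
    Then x = 67 + 91·2 = 249, valid modulo lcm(91, 11) = 1001: x ≡ 249 (mod 1001).
Verify: 249 mod 13 = 2 ✓, 249 mod 7 = 4 ✓, 249 mod 11 = 7 ✓.

x ≡ 249 (mod 1001).


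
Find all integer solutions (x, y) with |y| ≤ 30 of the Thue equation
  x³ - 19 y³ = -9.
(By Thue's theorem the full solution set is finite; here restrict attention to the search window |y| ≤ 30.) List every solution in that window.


The equation is x³ - 19y³ = -9. For fixed y, x³ = 19·y³ − 9, so a solution requires the RHS to be a perfect cube.
Strategy: iterate y from -30 to 30, compute RHS = 19·y³ − 9, and check whether it is a (positive or negative) perfect cube.
Check small values of y:
  y = 0: RHS = -9 is not a perfect cube.
  y = 1: RHS = 10 is not a perfect cube.
  y = -1: RHS = -28 is not a perfect cube.
  y = 2: RHS = 143 is not a perfect cube.
  y = -2: RHS = -161 is not a perfect cube.
  y = 3: RHS = 504 is not a perfect cube.
  y = -3: RHS = -522 is not a perfect cube.
Continuing the search up to |y| = 30 finds no solutions either.
No (x, y) in the scanned range satisfies the equation.

No integer solutions with |y| ≤ 30.


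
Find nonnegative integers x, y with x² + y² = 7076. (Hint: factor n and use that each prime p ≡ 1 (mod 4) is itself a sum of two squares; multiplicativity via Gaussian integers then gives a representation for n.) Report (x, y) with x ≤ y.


Step 1: Factor n = 7076 = 2^2 · 29 · 61.
Step 2: Check the mod-4 condition on each prime factor: 2 = 2 (special); 29 ≡ 1 (mod 4), exponent 1; 61 ≡ 1 (mod 4), exponent 1.
All primes ≡ 3 (mod 4) appear to even exponent (or don't appear), so by the two-squares theorem n IS expressible as a sum of two squares.
Step 3: Build a representation. Group n = k² · m with k = 2 and m = 29 · 61 = 1769 (a product of primes ≡ 1 (mod 4)); a representation of m scales to one of n via (k·x)² + (k·y)² = k²(x² + y²). Each prime p ≡ 1 (mod 4) is itself a sum of two squares; find a² by testing p − a² for a perfect square:
  29: 29 − 1² = 28, 29 − 2² = 25 = 5² ⇒ 29 = 2² + 5².
  61: 61 − 1² = 60, 61 − 2² = 57, 61 − 3² = 52, 61 − 4² = 45, 61 − 5² = 36 = 6² ⇒ 61 = 5² + 6².
  Combine using the Brahmagupta–Fibonacci identity (a² + b²)(c² + d²) = (ac − bd)² + (ad + bc)² = (ac + bd)² + (ad − bc)²:
  29 · 61 = 1769: from (2² + 5²)(5² + 6²), take (2·5 − 5·6, 2·6 + 5·5) = (10 − 30, 12 + 25) = (-20, 37); dropping signs (only squares matter) gives (20, 37); check 20² + 37² = 400 + 1369 = 1769 ✓.
  Scale by k = 2: (2·20, 2·37) = (40, 74).
Step 4: Order so x ≤ y and verify: 40² + 74² = 1600 + 5476 = 7076 = n. ✓

n = 7076 = 40² + 74² (one valid representation with x ≤ y).


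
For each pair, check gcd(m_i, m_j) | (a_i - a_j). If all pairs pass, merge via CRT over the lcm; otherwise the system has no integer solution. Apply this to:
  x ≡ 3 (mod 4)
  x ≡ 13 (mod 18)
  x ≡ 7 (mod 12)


Moduli 4, 18, 12 are not pairwise coprime, so CRT works modulo lcm(m_i) when all pairwise compatibility conditions hold.
Pairwise compatibility: gcd(m_i, m_j) must divide a_i - a_j for every pair.
Merge one congruence at a time:
  Start: x ≡ 3 (mod 4).
  Combine with x ≡ 13 (mod 18): gcd(4, 18) = 2; 13 - 3 = 10, which IS divisible by 2, so compatible.
    Write x = 3 + 4·t and substitute into x ≡ 13 (mod 18): 4·t ≡ 13 − 3 = 10 (mod 18).
    Divide the congruence (and modulus) by g = 2: 2·t ≡ 5 (mod 9).
    The inverse of 2 mod 9 is 5 (since 2·5 = 10 = 1·9 + 1), so t ≡ 5·5 = 25 ≡ 7 (mod 9).
    Then x = 3 + 4·7 = 31, valid modulo lcm(4, 18) = 36: x ≡ 31 (mod 36).
  Combine with x ≡ 7 (mod 12): gcd(36, 12) = 12; 7 - 31 = -24, which IS divisible by 12, so compatible.
    Write x = 31 + 36·t and substitute into x ≡ 7 (mod 12): 36·t ≡ 7 − 31 = -24 (mod 12).
    Divide the congruence (and modulus) by g = 12: 3·t ≡ -2 (mod 1).
    Modulo 1 every t works; take t = 0.
    Then x = 31 + 36·0 = 31, valid modulo lcm(36, 12) = 36: x ≡ 31 (mod 36).
Verify: 31 mod 4 = 3, 31 mod 18 = 13, 31 mod 12 = 7.

x ≡ 31 (mod 36).


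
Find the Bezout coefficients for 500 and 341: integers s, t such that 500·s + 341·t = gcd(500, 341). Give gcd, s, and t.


Euclidean algorithm on (500, 341) — divide until remainder is 0:
  500 = 1 · 341 + 159
  341 = 2 · 159 + 23
  159 = 6 · 23 + 21
  23 = 1 · 21 + 2
  21 = 10 · 2 + 1
  2 = 2 · 1 + 0
gcd(500, 341) = 1.
Track Bezout coefficients alongside the remainders: start with r₀ = 500 = a·1 + b·0 (s = 1, t = 0) and r₁ = 341 = a·0 + b·1 (s = 0, t = 1); each new remainder r_{k+1} = r_{k-1} − q_k·r_k inherits s_{k+1} = s_{k-1} − q_k·s_k, t_{k+1} = t_{k-1} − q_k·t_k, so r_k = a·s_k + b·t_k at every step:
  q = 1: r = 159, s = 1 − 1·0 = 1, t = 0 − 1·1 = -1  (check: 500·1 + 341·(-1) = 159)
  q = 2: r = 23, s = 0 − 2·1 = -2, t = 1 − 2·(-1) = 3  (check: 500·(-2) + 341·3 = 23)
  q = 6: r = 21, s = 1 − 6·(-2) = 13, t = -1 − 6·3 = -19  (check: 500·13 + 341·(-19) = 21)
  q = 1: r = 2, s = -2 − 1·13 = -15, t = 3 − 1·(-19) = 22  (check: 500·(-15) + 341·22 = 2)
  q = 10: r = 1, s = 13 − 10·(-15) = 163, t = -19 − 10·22 = -239  (check: 500·163 + 341·(-239) = 1)
The row with r = 1 (the gcd) gives the Bezout coefficients s = 163, t = -239.
Result: 500 · (163) + 341 · (-239) = 1.

gcd(500, 341) = 1; s = 163, t = -239 (check: 500·163 + 341·(-239) = 1).


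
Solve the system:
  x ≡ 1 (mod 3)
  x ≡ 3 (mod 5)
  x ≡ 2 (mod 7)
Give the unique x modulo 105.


Moduli 3, 5, 7 are pairwise coprime; by CRT there is a unique solution modulo M = 3 · 5 · 7 = 105.
Solve pairwise, accumulating the modulus:
  Start with x ≡ 1 (mod 3).
  Combine with x ≡ 3 (mod 5): since gcd(3, 5) = 1, we get a unique residue mod 15.
    Write x = 1 + 3·t and substitute into x ≡ 3 (mod 5): 3·t ≡ 3 − 1 = 2 (mod 5).
    The inverse of 3 mod 5 is 2 (since 3·2 = 6 = 1·5 + 1), so t ≡ 2·2 = 4 ≡ 4 (mod 5).
    Then x = 1 + 3·4 = 13, valid modulo lcm(3, 5) = 15: x ≡ 13 (mod 15).
  Combine with x ≡ 2 (mod 7): since gcd(15, 7) = 1, we get a unique residue mod 105.
    Write x = 13 + 15·t and substitute into x ≡ 2 (mod 7): 15·t ≡ 2 − 13 = -11 (mod 7).
    Reduce coefficients mod 7: 1·t ≡ 3 (mod 7).
    So t ≡ 3 (mod 7).
    Then x = 13 + 15·3 = 58, valid modulo lcm(15, 7) = 105: x ≡ 58 (mod 105).
Verify: 58 mod 3 = 1 ✓, 58 mod 5 = 3 ✓, 58 mod 7 = 2 ✓.

x ≡ 58 (mod 105).


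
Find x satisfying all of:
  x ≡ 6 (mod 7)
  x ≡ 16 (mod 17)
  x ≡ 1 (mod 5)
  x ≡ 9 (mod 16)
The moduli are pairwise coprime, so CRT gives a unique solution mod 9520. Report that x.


Product of moduli M = 7 · 17 · 5 · 16 = 9520.
Merge one congruence at a time:
  Start: x ≡ 6 (mod 7).
  Combine with x ≡ 16 (mod 17); new modulus lcm = 119.
    Write x = 6 + 7·t and substitute into x ≡ 16 (mod 17): 7·t ≡ 16 − 6 = 10 (mod 17).
    The inverse of 7 mod 17 is 5 (since 7·5 = 35 = 2·17 + 1), so t ≡ 5·10 = 50 ≡ 16 (mod 17).
    Then x = 6 + 7·16 = 118, valid modulo lcm(7, 17) = 119: x ≡ 118 (mod 119).
  Combine with x ≡ 1 (mod 5); new modulus lcm = 595.
    Write x = 118 + 119·t and substitute into x ≡ 1 (mod 5): 119·t ≡ 1 − 118 = -117 (mod 5).
    Reduce coefficients mod 5: 4·t ≡ 3 (mod 5).
    The inverse of 4 mod 5 is 4 (since 4·4 = 16 = 3·5 + 1), so t ≡ 4·3 = 12 ≡ 2 (mod 5).
    Then x = 118 + 119·2 = 356, valid modulo lcm(119, 5) = 595: x ≡ 356 (mod 595).
  Combine with x ≡ 9 (mod 16); new modulus lcm = 9520.
    Write x = 356 + 595·t and substitute into x ≡ 9 (mod 16): 595·t ≡ 9 − 356 = -347 (mod 16).
    Reduce coefficients mod 16: 3·t ≡ 5 (mod 16).
    The inverse of 3 mod 16 is 11 (since 3·11 = 33 = 2·16 + 1), so t ≡ 11·5 = 55 ≡ 7 (mod 16).
    Then x = 356 + 595·7 = 4521, valid modulo lcm(595, 16) = 9520: x ≡ 4521 (mod 9520).
Verify against each original: 4521 mod 7 = 6, 4521 mod 17 = 16, 4521 mod 5 = 1, 4521 mod 16 = 9.

x ≡ 4521 (mod 9520).


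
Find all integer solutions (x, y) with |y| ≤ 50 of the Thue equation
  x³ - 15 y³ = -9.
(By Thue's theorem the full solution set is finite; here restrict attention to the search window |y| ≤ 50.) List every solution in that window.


The equation is x³ - 15y³ = -9. For fixed y, x³ = 15·y³ − 9, so a solution requires the RHS to be a perfect cube.
Strategy: iterate y from -50 to 50, compute RHS = 15·y³ − 9, and check whether it is a (positive or negative) perfect cube.
Check small values of y:
  y = 0: RHS = -9 is not a perfect cube.
  y = 1: RHS = 6 is not a perfect cube.
  y = -1: RHS = -24 is not a perfect cube.
  y = 2: RHS = 111 is not a perfect cube.
  y = -2: RHS = -129 is not a perfect cube.
  y = 3: RHS = 396 is not a perfect cube.
  y = -3: RHS = -414 is not a perfect cube.
Continuing the search up to |y| = 50 finds no solutions either.
No (x, y) in the scanned range satisfies the equation.

No integer solutions with |y| ≤ 50.


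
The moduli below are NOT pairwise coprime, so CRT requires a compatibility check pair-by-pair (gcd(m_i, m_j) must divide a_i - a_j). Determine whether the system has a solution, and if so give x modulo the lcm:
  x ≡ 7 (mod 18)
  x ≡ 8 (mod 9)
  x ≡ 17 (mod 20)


Moduli 18, 9, 20 are not pairwise coprime, so CRT works modulo lcm(m_i) when all pairwise compatibility conditions hold.
Pairwise compatibility: gcd(m_i, m_j) must divide a_i - a_j for every pair.
Merge one congruence at a time:
  Start: x ≡ 7 (mod 18).
  Combine with x ≡ 8 (mod 9): gcd(18, 9) = 9, and 8 - 7 = 1 is NOT divisible by 9.
    ⇒ system is inconsistent (no integer solution).

No solution (the system is inconsistent).


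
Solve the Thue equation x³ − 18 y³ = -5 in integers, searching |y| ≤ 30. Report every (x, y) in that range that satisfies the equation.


The equation is x³ - 18y³ = -5. For fixed y, x³ = 18·y³ − 5, so a solution requires the RHS to be a perfect cube.
Strategy: iterate y from -30 to 30, compute RHS = 18·y³ − 5, and check whether it is a (positive or negative) perfect cube.
Check small values of y:
  y = 0: RHS = -5 is not a perfect cube.
  y = 1: RHS = 13 is not a perfect cube.
  y = -1: RHS = -23 is not a perfect cube.
  y = 2: RHS = 139 is not a perfect cube.
  y = -2: RHS = -149 is not a perfect cube.
  y = 3: RHS = 481 is not a perfect cube.
  y = -3: RHS = -491 is not a perfect cube.
Continuing the search up to |y| = 30 finds no solutions either.
No (x, y) in the scanned range satisfies the equation.

No integer solutions with |y| ≤ 30.


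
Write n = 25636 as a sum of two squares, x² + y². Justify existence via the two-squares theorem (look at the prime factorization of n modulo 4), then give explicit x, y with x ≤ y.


Step 1: Factor n = 25636 = 2^2 · 13 · 17 · 29.
Step 2: Check the mod-4 condition on each prime factor: 2 = 2 (special); 13 ≡ 1 (mod 4), exponent 1; 17 ≡ 1 (mod 4), exponent 1; 29 ≡ 1 (mod 4), exponent 1.
All primes ≡ 3 (mod 4) appear to even exponent (or don't appear), so by the two-squares theorem n IS expressible as a sum of two squares.
Step 3: Build a representation. Group n = k² · m with k = 2 and m = 13 · 17 · 29 = 6409 (a product of primes ≡ 1 (mod 4)); a representation of m scales to one of n via (k·x)² + (k·y)² = k²(x² + y²). Each prime p ≡ 1 (mod 4) is itself a sum of two squares; find a² by testing p − a² for a perfect square:
  13: 13 − 1² = 12, 13 − 2² = 9 = 3² ⇒ 13 = 2² + 3².
  17: 17 − 1² = 16 = 4² ⇒ 17 = 1² + 4².
  29: 29 − 1² = 28, 29 − 2² = 25 = 5² ⇒ 29 = 2² + 5².
  Combine using the Brahmagupta–Fibonacci identity (a² + b²)(c² + d²) = (ac − bd)² + (ad + bc)² = (ac + bd)² + (ad − bc)²:
  13 · 17 = 221: from (2² + 3²)(1² + 4²), take (2·1 − 3·4, 2·4 + 3·1) = (2 − 12, 8 + 3) = (-10, 11); dropping signs (only squares matter) gives (10, 11); check 10² + 11² = 100 + 121 = 221 ✓.
  221 · 29 = 6409: from (10² + 11²)(2² + 5²), take (10·2 − 11·5, 10·5 + 11·2) = (20 − 55, 50 + 22) = (-35, 72); dropping signs (only squares matter) gives (35, 72); check 35² + 72² = 1225 + 5184 = 6409 ✓.
  Scale by k = 2: (2·35, 2·72) = (70, 144).
Step 4: Order so x ≤ y and verify: 70² + 144² = 4900 + 20736 = 25636 = n. ✓

n = 25636 = 70² + 144² (one valid representation with x ≤ y).


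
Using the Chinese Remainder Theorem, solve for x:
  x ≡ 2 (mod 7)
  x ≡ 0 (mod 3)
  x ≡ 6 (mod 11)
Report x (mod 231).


Moduli 7, 3, 11 are pairwise coprime; by CRT there is a unique solution modulo M = 7 · 3 · 11 = 231.
Solve pairwise, accumulating the modulus:
  Start with x ≡ 2 (mod 7).
  Combine with x ≡ 0 (mod 3): since gcd(7, 3) = 1, we get a unique residue mod 21.
    Write x = 2 + 7·t and substitute into x ≡ 0 (mod 3): 7·t ≡ 0 − 2 = -2 (mod 3).
    Reduce coefficients mod 3: 1·t ≡ 1 (mod 3).
    So t ≡ 1 (mod 3).
    Then x = 2 + 7·1 = 9, valid modulo lcm(7, 3) = 21: x ≡ 9 (mod 21).
  Combine with x ≡ 6 (mod 11): since gcd(21, 11) = 1, we get a unique residue mod 231.
    Write x = 9 + 21·t and substitute into x ≡ 6 (mod 11): 21·t ≡ 6 − 9 = -3 (mod 11).
    Reduce coefficients mod 11: 10·t ≡ 8 (mod 11).
    The inverse of 10 mod 11 is 10 (since 10·10 = 100 = 9·11 + 1), so t ≡ 10·8 = 80 ≡ 3 (mod 11).
    Then x = 9 + 21·3 = 72, valid modulo lcm(21, 11) = 231: x ≡ 72 (mod 231).
Verify: 72 mod 7 = 2 ✓, 72 mod 3 = 0 ✓, 72 mod 11 = 6 ✓.

x ≡ 72 (mod 231).


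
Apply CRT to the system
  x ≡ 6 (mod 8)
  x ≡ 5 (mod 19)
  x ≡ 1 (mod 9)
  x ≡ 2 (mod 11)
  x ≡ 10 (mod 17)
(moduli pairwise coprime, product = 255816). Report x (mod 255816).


Product of moduli M = 8 · 19 · 9 · 11 · 17 = 255816.
Merge one congruence at a time:
  Start: x ≡ 6 (mod 8).
  Combine with x ≡ 5 (mod 19); new modulus lcm = 152.
    Write x = 6 + 8·t and substitute into x ≡ 5 (mod 19): 8·t ≡ 5 − 6 = -1 (mod 19).
    Reduce coefficients mod 19: 8·t ≡ 18 (mod 19).
    The inverse of 8 mod 19 is 12 (since 8·12 = 96 = 5·19 + 1), so t ≡ 12·18 = 216 ≡ 7 (mod 19).
    Then x = 6 + 8·7 = 62, valid modulo lcm(8, 19) = 152: x ≡ 62 (mod 152).
  Combine with x ≡ 1 (mod 9); new modulus lcm = 1368.
    Write x = 62 + 152·t and substitute into x ≡ 1 (mod 9): 152·t ≡ 1 − 62 = -61 (mod 9).
    Reduce coefficients mod 9: 8·t ≡ 2 (mod 9).
    The inverse of 8 mod 9 is 8 (since 8·8 = 64 = 7·9 + 1), so t ≡ 8·2 = 16 ≡ 7 (mod 9).
    Then x = 62 + 152·7 = 1126, valid modulo lcm(152, 9) = 1368: x ≡ 1126 (mod 1368).
  Combine with x ≡ 2 (mod 11); new modulus lcm = 15048.
    Write x = 1126 + 1368·t and substitute into x ≡ 2 (mod 11): 1368·t ≡ 2 − 1126 = -1124 (mod 11).
    Reduce coefficients mod 11: 4·t ≡ 9 (mod 11).
    The inverse of 4 mod 11 is 3 (since 4·3 = 12 = 1·11 + 1), so t ≡ 3·9 = 27 ≡ 5 (mod 11).
    Then x = 1126 + 1368·5 = 7966, valid modulo lcm(1368, 11) = 15048: x ≡ 7966 (mod 15048).
  Combine with x ≡ 10 (mod 17); new modulus lcm = 255816.
    Write x = 7966 + 15048·t and substitute into x ≡ 10 (mod 17): 15048·t ≡ 10 − 7966 = -7956 (mod 17).
    Reduce coefficients mod 17: 3·t ≡ 0 (mod 17).
    The inverse of 3 mod 17 is 6 (since 3·6 = 18 = 1·17 + 1), so t ≡ 6·0 = 0 ≡ 0 (mod 17).
    Then x = 7966 + 15048·0 = 7966, valid modulo lcm(15048, 17) = 255816: x ≡ 7966 (mod 255816).
Verify against each original: 7966 mod 8 = 6, 7966 mod 19 = 5, 7966 mod 9 = 1, 7966 mod 11 = 2, 7966 mod 17 = 10.

x ≡ 7966 (mod 255816).


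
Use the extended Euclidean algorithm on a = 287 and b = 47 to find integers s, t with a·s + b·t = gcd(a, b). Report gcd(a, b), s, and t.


Euclidean algorithm on (287, 47) — divide until remainder is 0:
  287 = 6 · 47 + 5
  47 = 9 · 5 + 2
  5 = 2 · 2 + 1
  2 = 2 · 1 + 0
gcd(287, 47) = 1.
Track Bezout coefficients alongside the remainders: start with r₀ = 287 = a·1 + b·0 (s = 1, t = 0) and r₁ = 47 = a·0 + b·1 (s = 0, t = 1); each new remainder r_{k+1} = r_{k-1} − q_k·r_k inherits s_{k+1} = s_{k-1} − q_k·s_k, t_{k+1} = t_{k-1} − q_k·t_k, so r_k = a·s_k + b·t_k at every step:
  q = 6: r = 5, s = 1 − 6·0 = 1, t = 0 − 6·1 = -6  (check: 287·1 + 47·(-6) = 5)
  q = 9: r = 2, s = 0 − 9·1 = -9, t = 1 − 9·(-6) = 55  (check: 287·(-9) + 47·55 = 2)
  q = 2: r = 1, s = 1 − 2·(-9) = 19, t = -6 − 2·55 = -116  (check: 287·19 + 47·(-116) = 1)
The row with r = 1 (the gcd) gives the Bezout coefficients s = 19, t = -116.
Result: 287 · (19) + 47 · (-116) = 1.

gcd(287, 47) = 1; s = 19, t = -116 (check: 287·19 + 47·(-116) = 1).


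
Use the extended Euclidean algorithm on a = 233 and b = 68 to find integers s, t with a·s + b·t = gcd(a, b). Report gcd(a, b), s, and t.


Euclidean algorithm on (233, 68) — divide until remainder is 0:
  233 = 3 · 68 + 29
  68 = 2 · 29 + 10
  29 = 2 · 10 + 9
  10 = 1 · 9 + 1
  9 = 9 · 1 + 0
gcd(233, 68) = 1.
Track Bezout coefficients alongside the remainders: start with r₀ = 233 = a·1 + b·0 (s = 1, t = 0) and r₁ = 68 = a·0 + b·1 (s = 0, t = 1); each new remainder r_{k+1} = r_{k-1} − q_k·r_k inherits s_{k+1} = s_{k-1} − q_k·s_k, t_{k+1} = t_{k-1} − q_k·t_k, so r_k = a·s_k + b·t_k at every step:
  q = 3: r = 29, s = 1 − 3·0 = 1, t = 0 − 3·1 = -3  (check: 233·1 + 68·(-3) = 29)
  q = 2: r = 10, s = 0 − 2·1 = -2, t = 1 − 2·(-3) = 7  (check: 233·(-2) + 68·7 = 10)
  q = 2: r = 9, s = 1 − 2·(-2) = 5, t = -3 − 2·7 = -17  (check: 233·5 + 68·(-17) = 9)
  q = 1: r = 1, s = -2 − 1·5 = -7, t = 7 − 1·(-17) = 24  (check: 233·(-7) + 68·24 = 1)
The row with r = 1 (the gcd) gives the Bezout coefficients s = -7, t = 24.
Result: 233 · (-7) + 68 · (24) = 1.

gcd(233, 68) = 1; s = -7, t = 24 (check: 233·(-7) + 68·24 = 1).


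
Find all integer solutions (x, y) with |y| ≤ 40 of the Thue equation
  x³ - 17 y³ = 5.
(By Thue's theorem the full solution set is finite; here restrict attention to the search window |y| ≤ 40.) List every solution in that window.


The equation is x³ - 17y³ = 5. For fixed y, x³ = 17·y³ + 5, so a solution requires the RHS to be a perfect cube.
Strategy: iterate y from -40 to 40, compute RHS = 17·y³ + 5, and check whether it is a (positive or negative) perfect cube.
Check small values of y:
  y = 0: RHS = 5 is not a perfect cube.
  y = 1: RHS = 22 is not a perfect cube.
  y = -1: RHS = -12 is not a perfect cube.
  y = 2: RHS = 141 is not a perfect cube.
  y = -2: RHS = -131 is not a perfect cube.
  y = 3: RHS = 464 is not a perfect cube.
  y = -3: RHS = -454 is not a perfect cube.
Continuing the search up to |y| = 40 finds no solutions either.
No (x, y) in the scanned range satisfies the equation.

No integer solutions with |y| ≤ 40.


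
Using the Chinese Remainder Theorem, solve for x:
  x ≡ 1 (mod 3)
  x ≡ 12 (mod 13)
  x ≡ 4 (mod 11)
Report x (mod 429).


Moduli 3, 13, 11 are pairwise coprime; by CRT there is a unique solution modulo M = 3 · 13 · 11 = 429.
Solve pairwise, accumulating the modulus:
  Start with x ≡ 1 (mod 3).
  Combine with x ≡ 12 (mod 13): since gcd(3, 13) = 1, we get a unique residue mod 39.
    Write x = 1 + 3·t and substitute into x ≡ 12 (mod 13): 3·t ≡ 12 − 1 = 11 (mod 13).
    The inverse of 3 mod 13 is 9 (since 3·9 = 27 = 2·13 + 1), so t ≡ 9·11 = 99 ≡ 8 (mod 13).
    Then x = 1 + 3·8 = 25, valid modulo lcm(3, 13) = 39: x ≡ 25 (mod 39).
  Combine with x ≡ 4 (mod 11): since gcd(39, 11) = 1, we get a unique residue mod 429.
    Write x = 25 + 39·t and substitute into x ≡ 4 (mod 11): 39·t ≡ 4 − 25 = -21 (mod 11).
    Reduce coefficients mod 11: 6·t ≡ 1 (mod 11).
    The inverse of 6 mod 11 is 2 (since 6·2 = 12 = 1·11 + 1), so t ≡ 2·1 = 2 ≡ 2 (mod 11).
    Then x = 25 + 39·2 = 103, valid modulo lcm(39, 11) = 429: x ≡ 103 (mod 429).
Verify: 103 mod 3 = 1 ✓, 103 mod 13 = 12 ✓, 103 mod 11 = 4 ✓.

x ≡ 103 (mod 429).


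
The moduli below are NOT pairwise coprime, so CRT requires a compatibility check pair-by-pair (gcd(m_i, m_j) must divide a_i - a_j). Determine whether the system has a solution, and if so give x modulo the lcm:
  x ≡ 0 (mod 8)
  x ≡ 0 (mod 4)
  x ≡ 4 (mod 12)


Moduli 8, 4, 12 are not pairwise coprime, so CRT works modulo lcm(m_i) when all pairwise compatibility conditions hold.
Pairwise compatibility: gcd(m_i, m_j) must divide a_i - a_j for every pair.
Merge one congruence at a time:
  Start: x ≡ 0 (mod 8).
  Combine with x ≡ 0 (mod 4): gcd(8, 4) = 4; 0 - 0 = 0, which IS divisible by 4, so compatible.
    Write x = 0 + 8·t and substitute into x ≡ 0 (mod 4): 8·t ≡ 0 − 0 = 0 (mod 4).
    Divide the congruence (and modulus) by g = 4: 2·t ≡ 0 (mod 1).
    Modulo 1 every t works; take t = 0.
    Then x = 0 + 8·0 = 0, valid modulo lcm(8, 4) = 8: x ≡ 0 (mod 8).
  Combine with x ≡ 4 (mod 12): gcd(8, 12) = 4; 4 - 0 = 4, which IS divisible by 4, so compatible.
    Write x = 0 + 8·t and substitute into x ≡ 4 (mod 12): 8·t ≡ 4 − 0 = 4 (mod 12).
    Divide the congruence (and modulus) by g = 4: 2·t ≡ 1 (mod 3).
    The inverse of 2 mod 3 is 2 (since 2·2 = 4 = 1·3 + 1), so t ≡ 2·1 = 2 ≡ 2 (mod 3).
    Then x = 0 + 8·2 = 16, valid modulo lcm(8, 12) = 24: x ≡ 16 (mod 24).
Verify: 16 mod 8 = 0, 16 mod 4 = 0, 16 mod 12 = 4.

x ≡ 16 (mod 24).
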